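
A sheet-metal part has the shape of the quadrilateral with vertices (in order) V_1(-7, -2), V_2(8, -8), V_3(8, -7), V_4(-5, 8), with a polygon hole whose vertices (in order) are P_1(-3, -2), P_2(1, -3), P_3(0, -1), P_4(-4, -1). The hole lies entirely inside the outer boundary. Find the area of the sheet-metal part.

82

Outer boundary:
Apply the shoelace (surveyor's) formula: 2A = Σ (x_i·y_{i+1} − x_{i+1}·y_i), indices taken mod 4.
Σ = (72) + (8) + (29) + (66) = 175
Area = |Σ|/2 = 87.5.
Hole:
Apply the shoelace (surveyor's) formula: 2A = Σ (x_i·y_{i+1} − x_{i+1}·y_i), indices taken mod 4.
P_1→P_2: (-3)(-3) − (1)(-2) = 11
P_2→P_3: (1)(-1) − (0)(-3) = -1
P_3→P_4: (0)(-1) − (-4)(-1) = -4
P_4→P_1: (-4)(-2) − (-3)(-1) = 5
Σ = 11
Area = |Σ|/2 = 5.5.
Net area = 87.5 − 5.5 = 82.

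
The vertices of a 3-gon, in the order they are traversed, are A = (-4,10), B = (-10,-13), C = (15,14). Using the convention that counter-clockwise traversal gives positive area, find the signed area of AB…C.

206.5

Apply the shoelace formula: 2A = Σ (x_i·y_{i+1} − x_{i+1}·y_i), indices taken mod 3.
Σ = (152) + (55) + (206) = 413
Signed area = Σ/2 = 206.5 (positive ⇒ counter-clockwise traversal).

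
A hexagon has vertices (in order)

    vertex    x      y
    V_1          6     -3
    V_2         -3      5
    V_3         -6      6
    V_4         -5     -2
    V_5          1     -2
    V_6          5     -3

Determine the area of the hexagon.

Apply the shoelace formula: 2A = Σ (x_i·y_{i+1} − x_{i+1}·y_i), indices taken mod 6.
Σ = (21) + (12) + (42) + (12) + (7) + (3) = 97
Area = |Σ|/2 = 48.5.

48.5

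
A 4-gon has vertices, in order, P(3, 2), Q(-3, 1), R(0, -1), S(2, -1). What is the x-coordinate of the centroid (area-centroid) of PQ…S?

Apply Gauss's area formula. First the cross-terms c_i = x_i·y_{i+1} − x_{i+1}·y_i:
  9, 3, 2, 7  ⇒  2A = 21, A = 10.5.
Then Σ (x_i + x_{i+1})·c_i = 30, so x̄ = 30 / (6·10.5) = 10/21.

10/21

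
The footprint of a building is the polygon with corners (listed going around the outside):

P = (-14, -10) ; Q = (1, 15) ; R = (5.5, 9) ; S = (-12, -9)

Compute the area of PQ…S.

110.5

Σ = (-200) + (-73.5) + (58.5) + (-6) = -221
Area = |Σ|/2 = 110.5.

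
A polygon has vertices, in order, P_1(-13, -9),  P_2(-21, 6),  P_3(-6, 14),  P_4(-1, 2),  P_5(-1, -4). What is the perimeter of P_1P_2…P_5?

|P_1P_2| = √((-8)² + (15)²) = √289 = 17
|P_2P_3| = √((15)² + (8)²) = √289 = 17
|P_3P_4| = √((5)² + (-12)²) = √169 = 13
|P_4P_5| = √((0)² + (-6)²) = √36 = 6
|P_5P_1| = √((-12)² + (-5)²) = √169 = 13
Perimeter = 17 + 17 + 13 + 6 + 13 = 66.

66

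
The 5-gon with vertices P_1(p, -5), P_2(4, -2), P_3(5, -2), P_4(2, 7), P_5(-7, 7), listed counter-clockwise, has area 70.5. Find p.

2

The doubled signed area Σ (x_i y_{i+1} − x_{i+1} y_i) is linear in p.
With p=0 it equals 159; the coefficient of p is -9 (from the two edges through P_1).
So -9·p + 159 = 2·70.5 = 141 ⇒ p = 2.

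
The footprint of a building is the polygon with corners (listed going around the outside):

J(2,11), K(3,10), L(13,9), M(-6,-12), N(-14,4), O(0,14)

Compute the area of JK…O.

Apply Gauss's area formula: 2A = Σ (x_i·y_{i+1} − x_{i+1}·y_i), indices taken mod 6.
Σ = (-13) + (-103) + (-102) + (-192) + (-196) + (-28) = -634
Area = |Σ|/2 = 317.

317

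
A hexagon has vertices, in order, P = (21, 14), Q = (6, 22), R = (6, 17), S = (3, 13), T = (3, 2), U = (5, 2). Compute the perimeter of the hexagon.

60

|PQ| = √((-15)² + (8)²) = √289 = 17
|QR| = √((0)² + (-5)²) = √25 = 5
|RS| = √((-3)² + (-4)²) = √25 = 5
|ST| = √((0)² + (-11)²) = √121 = 11
|TU| = √((2)² + (0)²) = √4 = 2
|UP| = √((16)² + (12)²) = √400 = 20
Perimeter = 17 + 5 + 5 + 11 + 2 + 20 = 60.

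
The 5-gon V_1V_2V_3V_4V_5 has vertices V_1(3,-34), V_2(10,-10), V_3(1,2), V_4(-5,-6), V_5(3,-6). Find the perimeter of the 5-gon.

86

|V_1V_2| = √((7)² + (24)²) = √625 = 25
|V_2V_3| = √((-9)² + (12)²) = √225 = 15
|V_3V_4| = √((-6)² + (-8)²) = √100 = 10
|V_4V_5| = √((8)² + (0)²) = √64 = 8
|V_5V_1| = √((0)² + (-28)²) = √784 = 28
Perimeter = 25 + 15 + 10 + 8 + 28 = 86.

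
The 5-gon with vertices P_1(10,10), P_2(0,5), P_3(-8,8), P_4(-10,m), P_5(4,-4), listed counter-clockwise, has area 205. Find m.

The doubled signed area Σ (x_i y_{i+1} − x_{i+1} y_i) is linear in m.
With m=0 it equals 290; the coefficient of m is -12 (from the two edges through P_4).
So -12·m + 290 = 2·205 = 410 ⇒ m = -10.

-10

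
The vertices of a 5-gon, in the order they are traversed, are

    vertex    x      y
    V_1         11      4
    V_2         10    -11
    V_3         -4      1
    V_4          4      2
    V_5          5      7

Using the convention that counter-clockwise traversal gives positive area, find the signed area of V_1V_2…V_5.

Apply the shoelace formula: 2A = Σ (x_i·y_{i+1} − x_{i+1}·y_i), indices taken mod 5.
Σ = (-161) + (-34) + (-12) + (18) + (-57) = -246
Signed area = Σ/2 = -123 (negative ⇒ clockwise traversal).

-123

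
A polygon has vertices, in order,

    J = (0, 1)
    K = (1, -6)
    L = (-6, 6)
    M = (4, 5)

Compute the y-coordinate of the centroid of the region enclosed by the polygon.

565/243

Apply the shoelace formula. First the cross-terms c_i = x_i·y_{i+1} − x_{i+1}·y_i:
  -1, -30, -54, 4  ⇒  2A = -81, A = -40.5.
Then Σ (y_i + y_{i+1})·c_i = -565, so ȳ = -565 / (6·(-40.5)) = 565/243.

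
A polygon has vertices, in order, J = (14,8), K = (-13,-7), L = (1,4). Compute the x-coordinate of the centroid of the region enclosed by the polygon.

Apply the shoelace formula. First the cross-terms c_i = x_i·y_{i+1} − x_{i+1}·y_i:
  6, -45, -48  ⇒  2A = -87, A = -43.5.
Then Σ (x_i + x_{i+1})·c_i = -174, so x̄ = -174 / (6·(-43.5)) = 2/3.

2/3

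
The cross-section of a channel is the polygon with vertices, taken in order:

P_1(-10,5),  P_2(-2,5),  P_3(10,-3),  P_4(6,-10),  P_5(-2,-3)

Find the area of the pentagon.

Σ = (-40) + (-44) + (-82) + (-38) + (-40) = -244
Area = |Σ|/2 = 122.

122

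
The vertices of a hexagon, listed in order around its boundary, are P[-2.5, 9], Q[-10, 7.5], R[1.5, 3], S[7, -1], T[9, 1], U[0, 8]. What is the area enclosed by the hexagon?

Apply the shoelace formula: 2A = Σ (x_i·y_{i+1} − x_{i+1}·y_i), indices taken mod 6.
P→Q: (-2.5)(7.5) − (-10)(9) = 71.25
Q→R: (-10)(3) − (1.5)(7.5) = -41.25
R→S: (1.5)(-1) − (7)(3) = -22.5
S→T: (7)(1) − (9)(-1) = 16
T→U: (9)(8) − (0)(1) = 72
U→P: (0)(9) − (-2.5)(8) = 20
Σ = 115.5
Area = |Σ|/2 = 57.75.

57.75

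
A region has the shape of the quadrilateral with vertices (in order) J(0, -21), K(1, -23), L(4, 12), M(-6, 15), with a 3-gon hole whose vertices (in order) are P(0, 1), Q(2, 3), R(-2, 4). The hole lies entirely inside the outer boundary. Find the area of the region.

Outer boundary:
Apply the surveyor's formula: 2A = Σ (x_i·y_{i+1} − x_{i+1}·y_i), indices taken mod 4.
J→K: (0)(-23) − (1)(-21) = 21
K→L: (1)(12) − (4)(-23) = 104
L→M: (4)(15) − (-6)(12) = 132
M→J: (-6)(-21) − (0)(15) = 126
Σ = 383
Area = |Σ|/2 = 191.5.
Hole:
Cross-terms: -2, 14, -2  ⇒  Σ = 10
Area = |Σ|/2 = 5.
Net area = 191.5 − 5 = 186.5.

186.5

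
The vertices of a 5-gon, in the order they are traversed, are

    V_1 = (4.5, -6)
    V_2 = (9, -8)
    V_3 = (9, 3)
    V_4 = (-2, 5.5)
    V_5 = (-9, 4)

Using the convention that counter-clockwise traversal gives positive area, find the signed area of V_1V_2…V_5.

125

Apply the shoelace (surveyor's) formula: 2A = Σ (x_i·y_{i+1} − x_{i+1}·y_i), indices taken mod 5.
Σ = (18) + (99) + (55.5) + (41.5) + (36) = 250
Signed area = Σ/2 = 125 (positive ⇒ counter-clockwise traversal).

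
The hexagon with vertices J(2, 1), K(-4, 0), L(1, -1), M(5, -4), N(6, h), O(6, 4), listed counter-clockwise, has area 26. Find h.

3

Write out the shoelace sum; only the two edges meeting at N involve h:
2·Area = [(5·h − 6·(-4)) + (6·4 − 6·h)] + 7
       = -1·h + 55 = 52
⇒ h = 3.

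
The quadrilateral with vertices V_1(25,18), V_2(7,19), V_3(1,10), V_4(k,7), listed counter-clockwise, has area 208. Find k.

23

Write out the shoelace sum; only the two edges meeting at V_4 involve k:
2·Area = [(1·7 − k·10) + (k·18 − 25·7)] + 400
       = 8·k + 232 = 416
⇒ k = 23.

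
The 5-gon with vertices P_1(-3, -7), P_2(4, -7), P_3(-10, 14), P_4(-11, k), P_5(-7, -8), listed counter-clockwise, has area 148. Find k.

The doubled signed area Σ (x_i y_{i+1} − x_{i+1} y_i) is linear in k.
With k=0 it equals 302; the coefficient of k is -3 (from the two edges through P_4).
So -3·k + 302 = 2·148 = 296 ⇒ k = 2.

2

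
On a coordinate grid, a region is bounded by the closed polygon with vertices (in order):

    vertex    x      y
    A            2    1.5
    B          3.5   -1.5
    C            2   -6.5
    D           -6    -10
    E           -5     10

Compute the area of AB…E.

112.25

Apply the shoelace formula: 2A = Σ (x_i·y_{i+1} − x_{i+1}·y_i), indices taken mod 5.
Σ = (-8.25) + (-19.75) + (-59) + (-110) + (-27.5) = -224.5
Area = |Σ|/2 = 112.25.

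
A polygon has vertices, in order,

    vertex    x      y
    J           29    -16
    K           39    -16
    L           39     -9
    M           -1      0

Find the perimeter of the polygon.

|JK| = √((10)² + (0)²) = √100 = 10
|KL| = √((0)² + (7)²) = √49 = 7
|LM| = √((-40)² + (9)²) = √1681 = 41
|MJ| = √((30)² + (-16)²) = √1156 = 34
Perimeter = 10 + 7 + 41 + 34 = 92.

92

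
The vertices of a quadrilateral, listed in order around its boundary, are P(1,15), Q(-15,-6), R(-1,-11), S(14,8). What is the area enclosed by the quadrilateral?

363

Apply Gauss's area formula: 2A = Σ (x_i·y_{i+1} − x_{i+1}·y_i), indices taken mod 4.
Σ = (219) + (159) + (146) + (202) = 726
Area = |Σ|/2 = 363.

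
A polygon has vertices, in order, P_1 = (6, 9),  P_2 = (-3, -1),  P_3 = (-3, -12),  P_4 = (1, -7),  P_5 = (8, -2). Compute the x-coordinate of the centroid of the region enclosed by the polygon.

487/225

Apply the shoelace (surveyor's) formula. First the cross-terms c_i = x_i·y_{i+1} − x_{i+1}·y_i:
  21, 33, 33, 54, 84  ⇒  2A = 225, A = 112.5.
Then Σ (x_i + x_{i+1})·c_i = 1461, so x̄ = 1461 / (6·112.5) = 487/225.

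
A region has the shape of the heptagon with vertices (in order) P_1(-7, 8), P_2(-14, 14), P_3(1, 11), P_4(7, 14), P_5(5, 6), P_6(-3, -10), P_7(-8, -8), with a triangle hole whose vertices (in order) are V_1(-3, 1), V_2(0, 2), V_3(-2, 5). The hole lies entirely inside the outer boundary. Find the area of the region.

Outer boundary:
Σ = (14) + (-168) + (-63) + (-28) + (-32) + (-56) + (-120) = -453
Area = |Σ|/2 = 226.5.
Hole:
Σ = (-6) + (4) + (13) = 11
Area = |Σ|/2 = 5.5.
Net area = 226.5 − 5.5 = 221.

221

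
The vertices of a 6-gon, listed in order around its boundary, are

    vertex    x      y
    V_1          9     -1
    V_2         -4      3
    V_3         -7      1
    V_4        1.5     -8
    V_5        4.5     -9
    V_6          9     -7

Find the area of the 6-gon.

110.25

Apply the shoelace formula: 2A = Σ (x_i·y_{i+1} − x_{i+1}·y_i), indices taken mod 6.
Cross-terms: 23, 17, 54.5, 22.5, 49.5, 54  ⇒  Σ = 220.5
Area = |Σ|/2 = 110.25.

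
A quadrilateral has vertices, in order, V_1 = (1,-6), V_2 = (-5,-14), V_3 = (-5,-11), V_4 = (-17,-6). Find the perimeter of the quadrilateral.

44

|V_1V_2| = √((-6)² + (-8)²) = √100 = 10
|V_2V_3| = √((0)² + (3)²) = √9 = 3
|V_3V_4| = √((-12)² + (5)²) = √169 = 13
|V_4V_1| = √((18)² + (0)²) = √324 = 18
Perimeter = 10 + 3 + 13 + 18 = 44.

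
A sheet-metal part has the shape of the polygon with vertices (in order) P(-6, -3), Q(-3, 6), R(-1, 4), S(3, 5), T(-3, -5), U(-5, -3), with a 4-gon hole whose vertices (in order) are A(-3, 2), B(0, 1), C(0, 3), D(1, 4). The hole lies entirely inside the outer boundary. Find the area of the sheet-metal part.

39.5

Outer boundary:
Apply the shoelace (surveyor's) formula: 2A = Σ (x_i·y_{i+1} − x_{i+1}·y_i), indices taken mod 6.
P→Q: (-6)(6) − (-3)(-3) = -45
Q→R: (-3)(4) − (-1)(6) = -6
R→S: (-1)(5) − (3)(4) = -17
S→T: (3)(-5) − (-3)(5) = 0
T→U: (-3)(-3) − (-5)(-5) = -16
U→P: (-5)(-3) − (-6)(-3) = -3
Σ = -87
Area = |Σ|/2 = 43.5.
Hole:
Apply the shoelace formula: 2A = Σ (x_i·y_{i+1} − x_{i+1}·y_i), indices taken mod 4.
A→B: (-3)(1) − (0)(2) = -3
B→C: (0)(3) − (0)(1) = 0
C→D: (0)(4) − (1)(3) = -3
D→A: (1)(2) − (-3)(4) = 14
Σ = 8
Area = |Σ|/2 = 4.
Net area = 43.5 − 4 = 39.5.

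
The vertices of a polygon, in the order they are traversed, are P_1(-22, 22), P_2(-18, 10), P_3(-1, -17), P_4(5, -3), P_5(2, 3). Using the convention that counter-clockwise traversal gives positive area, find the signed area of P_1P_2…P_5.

Cross-terms: 176, 316, 88, 21, 110  ⇒  Σ = 711
Signed area = Σ/2 = 355.5 (positive ⇒ counter-clockwise traversal).

355.5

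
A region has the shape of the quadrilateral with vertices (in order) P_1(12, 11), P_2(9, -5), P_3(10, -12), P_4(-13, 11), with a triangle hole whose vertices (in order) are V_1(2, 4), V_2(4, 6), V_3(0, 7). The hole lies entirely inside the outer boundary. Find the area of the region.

264

Outer boundary:
Apply the surveyor's formula: 2A = Σ (x_i·y_{i+1} − x_{i+1}·y_i), indices taken mod 4.
P_1→P_2: (12)(-5) − (9)(11) = -159
P_2→P_3: (9)(-12) − (10)(-5) = -58
P_3→P_4: (10)(11) − (-13)(-12) = -46
P_4→P_1: (-13)(11) − (12)(11) = -275
Σ = -538
Area = |Σ|/2 = 269.
Hole:
Apply the surveyor's formula: 2A = Σ (x_i·y_{i+1} − x_{i+1}·y_i), indices taken mod 3.
Cross-terms: -4, 28, -14  ⇒  Σ = 10
Area = |Σ|/2 = 5.
Net area = 269 − 5 = 264.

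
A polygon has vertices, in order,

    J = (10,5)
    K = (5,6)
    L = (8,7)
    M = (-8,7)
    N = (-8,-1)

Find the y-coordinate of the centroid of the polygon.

Apply the shoelace (surveyor's) formula. First the cross-terms c_i = x_i·y_{i+1} − x_{i+1}·y_i:
  35, -13, 112, 64, -30  ⇒  2A = 168, A = 84.
Then Σ (y_i + y_{i+1})·c_i = 2048, so ȳ = 2048 / (6·84) = 256/63.

256/63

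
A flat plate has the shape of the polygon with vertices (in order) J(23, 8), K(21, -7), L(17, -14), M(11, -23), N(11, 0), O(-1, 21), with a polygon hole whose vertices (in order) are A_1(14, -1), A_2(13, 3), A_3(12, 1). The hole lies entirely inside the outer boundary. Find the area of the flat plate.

Outer boundary:
J→K: (23)(-7) − (21)(8) = -329
K→L: (21)(-14) − (17)(-7) = -175
L→M: (17)(-23) − (11)(-14) = -237
M→N: (11)(0) − (11)(-23) = 253
N→O: (11)(21) − (-1)(0) = 231
O→J: (-1)(8) − (23)(21) = -491
Σ = -748
Area = |Σ|/2 = 374.
Hole:
Apply the surveyor's formula: 2A = Σ (x_i·y_{i+1} − x_{i+1}·y_i), indices taken mod 3.
Σ = (55) + (-23) + (-26) = 6
Area = |Σ|/2 = 3.
Net area = 374 − 3 = 371.

371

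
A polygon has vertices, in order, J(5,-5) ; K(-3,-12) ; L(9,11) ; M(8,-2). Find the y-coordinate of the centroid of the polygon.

-19/17

Apply the shoelace (surveyor's) formula. First the cross-terms c_i = x_i·y_{i+1} − x_{i+1}·y_i:
  -75, 75, -106, -30  ⇒  2A = -136, A = -68.
Then Σ (y_i + y_{i+1})·c_i = 456, so ȳ = 456 / (6·(-68)) = -19/17.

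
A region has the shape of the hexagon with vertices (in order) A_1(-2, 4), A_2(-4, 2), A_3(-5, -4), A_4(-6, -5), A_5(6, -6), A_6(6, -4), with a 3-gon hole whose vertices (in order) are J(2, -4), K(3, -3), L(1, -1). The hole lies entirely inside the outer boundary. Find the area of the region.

64.5

Outer boundary:
A_1→A_2: (-2)(2) − (-4)(4) = 12
A_2→A_3: (-4)(-4) − (-5)(2) = 26
A_3→A_4: (-5)(-5) − (-6)(-4) = 1
A_4→A_5: (-6)(-6) − (6)(-5) = 66
A_5→A_6: (6)(-4) − (6)(-6) = 12
A_6→A_1: (6)(4) − (-2)(-4) = 16
Σ = 133
Area = |Σ|/2 = 66.5.
Hole:
Apply the shoelace formula: 2A = Σ (x_i·y_{i+1} − x_{i+1}·y_i), indices taken mod 3.
Cross-terms: 6, 0, -2  ⇒  Σ = 4
Area = |Σ|/2 = 2.
Net area = 66.5 − 2 = 64.5.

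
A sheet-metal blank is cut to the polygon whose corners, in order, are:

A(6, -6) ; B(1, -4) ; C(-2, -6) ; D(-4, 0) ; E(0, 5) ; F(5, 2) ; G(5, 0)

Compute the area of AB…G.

Σ = (-18) + (-14) + (-24) + (-20) + (-25) + (-10) + (-30) = -141
Area = |Σ|/2 = 70.5.

70.5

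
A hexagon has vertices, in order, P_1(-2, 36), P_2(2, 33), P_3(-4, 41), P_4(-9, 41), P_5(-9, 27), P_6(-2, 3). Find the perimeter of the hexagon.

|P_1P_2| = √((4)² + (-3)²) = √25 = 5
|P_2P_3| = √((-6)² + (8)²) = √100 = 10
|P_3P_4| = √((-5)² + (0)²) = √25 = 5
|P_4P_5| = √((0)² + (-14)²) = √196 = 14
|P_5P_6| = √((7)² + (-24)²) = √625 = 25
|P_6P_1| = √((0)² + (33)²) = √1089 = 33
Perimeter = 5 + 10 + 5 + 14 + 25 + 33 = 92.

92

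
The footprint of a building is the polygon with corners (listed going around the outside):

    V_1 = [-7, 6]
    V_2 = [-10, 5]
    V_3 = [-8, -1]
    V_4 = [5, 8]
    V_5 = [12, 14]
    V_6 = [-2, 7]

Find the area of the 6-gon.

69.5

V_1→V_2: (-7)(5) − (-10)(6) = 25
V_2→V_3: (-10)(-1) − (-8)(5) = 50
V_3→V_4: (-8)(8) − (5)(-1) = -59
V_4→V_5: (5)(14) − (12)(8) = -26
V_5→V_6: (12)(7) − (-2)(14) = 112
V_6→V_1: (-2)(6) − (-7)(7) = 37
Σ = 139
Area = |Σ|/2 = 69.5.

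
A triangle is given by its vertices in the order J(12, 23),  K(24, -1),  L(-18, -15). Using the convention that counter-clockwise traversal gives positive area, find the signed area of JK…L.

Apply the shoelace (surveyor's) formula: 2A = Σ (x_i·y_{i+1} − x_{i+1}·y_i), indices taken mod 3.
Σ = (-564) + (-378) + (-234) = -1176
Signed area = Σ/2 = -588 (negative ⇒ clockwise traversal).

-588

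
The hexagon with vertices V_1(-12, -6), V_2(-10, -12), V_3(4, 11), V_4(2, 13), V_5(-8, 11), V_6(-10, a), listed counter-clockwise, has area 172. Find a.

-1

Write out the shoelace sum; only the two edges meeting at V_6 involve a:
2·Area = [((-8)·a − (-10)·11) + ((-10)·(-6) − (-12)·a)] + 178
       = 4·a + 348 = 344
⇒ a = -1.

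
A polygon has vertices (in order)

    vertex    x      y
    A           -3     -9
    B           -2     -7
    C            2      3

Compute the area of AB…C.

Apply the surveyor's formula: 2A = Σ (x_i·y_{i+1} − x_{i+1}·y_i), indices taken mod 3.
Cross-terms: 3, 8, -9  ⇒  Σ = 2
Area = |Σ|/2 = 1.

1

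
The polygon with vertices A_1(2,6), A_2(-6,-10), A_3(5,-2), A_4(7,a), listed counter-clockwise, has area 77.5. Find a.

Write out the shoelace sum; only the two edges meeting at A_4 involve a:
2·Area = [(5·a − 7·(-2)) + (7·6 − 2·a)] + 78
       = 3·a + 134 = 155
⇒ a = 7.

7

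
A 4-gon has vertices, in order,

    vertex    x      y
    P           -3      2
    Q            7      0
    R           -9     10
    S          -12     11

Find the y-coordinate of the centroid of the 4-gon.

Apply Gauss's area formula. First the cross-terms c_i = x_i·y_{i+1} − x_{i+1}·y_i:
  -14, 70, 21, 9  ⇒  2A = 86, A = 43.
Then Σ (y_i + y_{i+1})·c_i = 1230, so ȳ = 1230 / (6·43) = 205/43.

205/43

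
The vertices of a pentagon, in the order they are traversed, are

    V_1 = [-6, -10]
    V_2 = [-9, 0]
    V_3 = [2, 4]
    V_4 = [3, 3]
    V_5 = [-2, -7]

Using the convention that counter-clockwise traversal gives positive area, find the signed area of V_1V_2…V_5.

-84.5

Apply Gauss's area formula: 2A = Σ (x_i·y_{i+1} − x_{i+1}·y_i), indices taken mod 5.
Σ = (-90) + (-36) + (-6) + (-15) + (-22) = -169
Signed area = Σ/2 = -84.5 (negative ⇒ clockwise traversal).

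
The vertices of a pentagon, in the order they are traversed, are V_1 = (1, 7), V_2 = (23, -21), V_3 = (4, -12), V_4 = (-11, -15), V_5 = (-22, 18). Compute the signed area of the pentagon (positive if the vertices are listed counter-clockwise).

-633

Apply Gauss's area formula: 2A = Σ (x_i·y_{i+1} − x_{i+1}·y_i), indices taken mod 5.
Σ = (-182) + (-192) + (-192) + (-528) + (-172) = -1266
Signed area = Σ/2 = -633 (negative ⇒ clockwise traversal).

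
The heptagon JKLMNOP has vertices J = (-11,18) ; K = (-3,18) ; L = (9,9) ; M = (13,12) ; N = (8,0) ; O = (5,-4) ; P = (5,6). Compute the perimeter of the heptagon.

76

|JK| = √((8)² + (0)²) = √64 = 8
|KL| = √((12)² + (-9)²) = √225 = 15
|LM| = √((4)² + (3)²) = √25 = 5
|MN| = √((-5)² + (-12)²) = √169 = 13
|NO| = √((-3)² + (-4)²) = √25 = 5
|OP| = √((0)² + (10)²) = √100 = 10
|PJ| = √((-16)² + (12)²) = √400 = 20
Perimeter = 8 + 15 + 5 + 13 + 5 + 10 + 20 = 76.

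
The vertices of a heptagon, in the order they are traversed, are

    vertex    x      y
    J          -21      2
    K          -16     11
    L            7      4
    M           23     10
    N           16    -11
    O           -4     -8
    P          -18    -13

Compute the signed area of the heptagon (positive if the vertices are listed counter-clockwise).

Apply the shoelace formula: 2A = Σ (x_i·y_{i+1} − x_{i+1}·y_i), indices taken mod 7.
Σ = (-199) + (-141) + (-22) + (-413) + (-172) + (-92) + (-309) = -1348
Signed area = Σ/2 = -674 (negative ⇒ clockwise traversal).

-674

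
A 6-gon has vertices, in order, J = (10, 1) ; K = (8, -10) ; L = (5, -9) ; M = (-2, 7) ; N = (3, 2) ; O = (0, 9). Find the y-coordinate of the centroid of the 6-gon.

Apply the shoelace formula. First the cross-terms c_i = x_i·y_{i+1} − x_{i+1}·y_i:
  -108, -22, 17, -25, 27, -90  ⇒  2A = -201, A = -100.5.
Then Σ (y_i + y_{i+1})·c_i = 528, so ȳ = 528 / (6·(-100.5)) = -176/201.

-176/201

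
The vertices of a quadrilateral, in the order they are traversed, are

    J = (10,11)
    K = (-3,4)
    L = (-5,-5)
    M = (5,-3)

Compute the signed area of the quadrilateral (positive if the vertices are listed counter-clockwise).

116.5

Σ = (73) + (35) + (40) + (85) = 233
Signed area = Σ/2 = 116.5 (positive ⇒ counter-clockwise traversal).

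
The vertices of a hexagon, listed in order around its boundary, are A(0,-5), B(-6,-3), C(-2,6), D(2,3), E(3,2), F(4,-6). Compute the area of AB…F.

70.5

Apply the shoelace (surveyor's) formula: 2A = Σ (x_i·y_{i+1} − x_{i+1}·y_i), indices taken mod 6.
A→B: (0)(-3) − (-6)(-5) = -30
B→C: (-6)(6) − (-2)(-3) = -42
C→D: (-2)(3) − (2)(6) = -18
D→E: (2)(2) − (3)(3) = -5
E→F: (3)(-6) − (4)(2) = -26
F→A: (4)(-5) − (0)(-6) = -20
Σ = -141
Area = |Σ|/2 = 70.5.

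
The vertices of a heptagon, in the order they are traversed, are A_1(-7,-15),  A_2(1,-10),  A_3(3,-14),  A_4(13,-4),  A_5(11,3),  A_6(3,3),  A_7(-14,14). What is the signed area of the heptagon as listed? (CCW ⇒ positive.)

Apply Gauss's area formula: 2A = Σ (x_i·y_{i+1} − x_{i+1}·y_i), indices taken mod 7.
Σ = (85) + (16) + (170) + (83) + (24) + (84) + (308) = 770
Signed area = Σ/2 = 385 (positive ⇒ counter-clockwise traversal).

385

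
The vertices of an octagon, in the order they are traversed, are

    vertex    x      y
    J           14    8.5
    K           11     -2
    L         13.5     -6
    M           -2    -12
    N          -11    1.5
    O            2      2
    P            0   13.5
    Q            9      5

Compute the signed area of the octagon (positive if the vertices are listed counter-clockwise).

-291.25

Apply the shoelace formula: 2A = Σ (x_i·y_{i+1} − x_{i+1}·y_i), indices taken mod 8.
Σ = (-121.5) + (-39) + (-174) + (-135) + (-25) + (27) + (-121.5) + (6.5) = -582.5
Signed area = Σ/2 = -291.25 (negative ⇒ clockwise traversal).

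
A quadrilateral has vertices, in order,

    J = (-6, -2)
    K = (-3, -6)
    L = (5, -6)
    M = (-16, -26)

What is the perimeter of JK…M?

|JK| = √((3)² + (-4)²) = √25 = 5
|KL| = √((8)² + (0)²) = √64 = 8
|LM| = √((-21)² + (-20)²) = √841 = 29
|MJ| = √((10)² + (24)²) = √676 = 26
Perimeter = 5 + 8 + 29 + 26 = 68.

68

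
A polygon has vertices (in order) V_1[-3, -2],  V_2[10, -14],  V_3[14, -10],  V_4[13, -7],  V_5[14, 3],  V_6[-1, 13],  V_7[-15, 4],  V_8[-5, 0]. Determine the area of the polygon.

Apply the shoelace formula: 2A = Σ (x_i·y_{i+1} − x_{i+1}·y_i), indices taken mod 8.
Σ = (62) + (96) + (32) + (137) + (185) + (191) + (20) + (10) = 733
Area = |Σ|/2 = 366.5.

366.5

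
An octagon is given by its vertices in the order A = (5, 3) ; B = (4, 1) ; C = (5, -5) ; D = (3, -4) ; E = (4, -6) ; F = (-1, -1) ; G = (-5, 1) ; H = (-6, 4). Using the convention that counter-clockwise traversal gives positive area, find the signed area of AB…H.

-53.5

Apply Gauss's area formula: 2A = Σ (x_i·y_{i+1} − x_{i+1}·y_i), indices taken mod 8.
Σ = (-7) + (-25) + (-5) + (-2) + (-10) + (-6) + (-14) + (-38) = -107
Signed area = Σ/2 = -53.5 (negative ⇒ clockwise traversal).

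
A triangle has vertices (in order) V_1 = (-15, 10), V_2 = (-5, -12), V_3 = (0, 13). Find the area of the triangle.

Σ = (230) + (-65) + (195) = 360
Area = |Σ|/2 = 180.

180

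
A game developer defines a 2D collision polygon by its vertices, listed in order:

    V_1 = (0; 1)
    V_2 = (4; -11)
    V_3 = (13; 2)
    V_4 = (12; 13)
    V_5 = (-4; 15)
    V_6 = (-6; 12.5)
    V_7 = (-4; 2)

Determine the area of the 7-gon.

299

Apply Gauss's area formula: 2A = Σ (x_i·y_{i+1} − x_{i+1}·y_i), indices taken mod 7.
Σ = (-4) + (151) + (145) + (232) + (40) + (38) + (-4) = 598
Area = |Σ|/2 = 299.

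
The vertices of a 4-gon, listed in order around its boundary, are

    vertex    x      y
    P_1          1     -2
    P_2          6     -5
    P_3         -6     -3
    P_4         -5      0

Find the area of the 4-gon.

Σ = (7) + (-48) + (-15) + (10) = -46
Area = |Σ|/2 = 23.

23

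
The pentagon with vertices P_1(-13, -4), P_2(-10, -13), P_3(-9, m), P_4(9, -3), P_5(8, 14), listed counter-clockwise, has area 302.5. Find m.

-14

Write out the shoelace sum; only the two edges meeting at P_3 involve m:
2·Area = [((-10)·m − (-9)·(-13)) + ((-9)·(-3) − 9·m)] + 429
       = -19·m + 339 = 605
⇒ m = -14.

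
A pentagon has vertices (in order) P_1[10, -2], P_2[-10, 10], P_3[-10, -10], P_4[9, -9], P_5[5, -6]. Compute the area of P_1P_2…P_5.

Apply Gauss's area formula: 2A = Σ (x_i·y_{i+1} − x_{i+1}·y_i), indices taken mod 5.
Σ = (80) + (200) + (180) + (-9) + (50) = 501
Area = |Σ|/2 = 250.5.

250.5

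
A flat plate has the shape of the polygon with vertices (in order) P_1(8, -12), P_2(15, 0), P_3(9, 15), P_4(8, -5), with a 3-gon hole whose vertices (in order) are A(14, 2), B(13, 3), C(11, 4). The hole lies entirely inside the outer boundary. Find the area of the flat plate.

91.5

Outer boundary:
Apply the shoelace formula: 2A = Σ (x_i·y_{i+1} − x_{i+1}·y_i), indices taken mod 4.
Σ = (180) + (225) + (-165) + (-56) = 184
Area = |Σ|/2 = 92.
Hole:
Apply the shoelace formula: 2A = Σ (x_i·y_{i+1} − x_{i+1}·y_i), indices taken mod 3.
Σ = (16) + (19) + (-34) = 1
Area = |Σ|/2 = 0.5.
Net area = 92 − 0.5 = 91.5.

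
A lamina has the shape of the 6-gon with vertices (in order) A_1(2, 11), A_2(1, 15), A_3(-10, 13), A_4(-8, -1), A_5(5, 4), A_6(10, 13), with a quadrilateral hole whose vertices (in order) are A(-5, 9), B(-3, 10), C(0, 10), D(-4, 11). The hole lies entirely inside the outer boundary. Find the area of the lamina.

Outer boundary:
Cross-terms: 19, 163, 114, -27, 25, 84  ⇒  Σ = 378
Area = |Σ|/2 = 189.
Hole:
A→B: (-5)(10) − (-3)(9) = -23
B→C: (-3)(10) − (0)(10) = -30
C→D: (0)(11) − (-4)(10) = 40
D→A: (-4)(9) − (-5)(11) = 19
Σ = 6
Area = |Σ|/2 = 3.
Net area = 189 − 3 = 186.

186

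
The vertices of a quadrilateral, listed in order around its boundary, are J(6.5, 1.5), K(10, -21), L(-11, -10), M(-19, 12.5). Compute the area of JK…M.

459.875

Apply Gauss's area formula: 2A = Σ (x_i·y_{i+1} − x_{i+1}·y_i), indices taken mod 4.
Cross-terms: -151.5, -331, -327.5, -109.75  ⇒  Σ = -919.75
Area = |Σ|/2 = 459.875.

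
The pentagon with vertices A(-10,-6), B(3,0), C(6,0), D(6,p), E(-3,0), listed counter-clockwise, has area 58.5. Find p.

9

The doubled signed area Σ (x_i y_{i+1} − x_{i+1} y_i) is linear in p.
With p=0 it equals 36; the coefficient of p is 9 (from the two edges through D).
So 9·p + 36 = 2·58.5 = 117 ⇒ p = 9.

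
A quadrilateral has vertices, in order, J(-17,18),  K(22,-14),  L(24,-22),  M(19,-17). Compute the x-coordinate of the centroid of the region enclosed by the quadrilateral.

2354/243

Apply Gauss's area formula. First the cross-terms c_i = x_i·y_{i+1} − x_{i+1}·y_i:
  -158, -148, 10, 53  ⇒  2A = -243, A = -121.5.
Then Σ (x_i + x_{i+1})·c_i = -7062, so x̄ = -7062 / (6·(-121.5)) = 2354/243.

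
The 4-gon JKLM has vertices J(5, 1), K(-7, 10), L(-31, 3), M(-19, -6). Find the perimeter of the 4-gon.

80

|JK| = √((-12)² + (9)²) = √225 = 15
|KL| = √((-24)² + (-7)²) = √625 = 25
|LM| = √((12)² + (-9)²) = √225 = 15
|MJ| = √((24)² + (7)²) = √625 = 25
Perimeter = 15 + 25 + 15 + 25 = 80.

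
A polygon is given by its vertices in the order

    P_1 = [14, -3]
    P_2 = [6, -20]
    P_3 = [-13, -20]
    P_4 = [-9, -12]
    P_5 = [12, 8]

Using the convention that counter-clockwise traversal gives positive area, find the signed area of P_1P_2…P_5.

Cross-terms: -262, -380, -24, 72, -148  ⇒  Σ = -742
Signed area = Σ/2 = -371 (negative ⇒ clockwise traversal).

-371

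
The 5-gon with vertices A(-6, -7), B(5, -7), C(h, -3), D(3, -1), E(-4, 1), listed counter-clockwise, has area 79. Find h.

9

Write out the shoelace sum; only the two edges meeting at C involve h:
2·Area = [(5·(-3) − h·(-7)) + (h·(-1) − 3·(-3))] + 110
       = 6·h + 104 = 158
⇒ h = 9.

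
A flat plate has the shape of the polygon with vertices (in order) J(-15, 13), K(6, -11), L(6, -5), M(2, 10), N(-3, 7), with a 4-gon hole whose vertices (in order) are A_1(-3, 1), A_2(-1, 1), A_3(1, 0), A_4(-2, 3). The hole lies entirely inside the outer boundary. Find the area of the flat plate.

148

Outer boundary:
Apply the shoelace formula: 2A = Σ (x_i·y_{i+1} − x_{i+1}·y_i), indices taken mod 5.
Σ = (87) + (36) + (70) + (44) + (66) = 303
Area = |Σ|/2 = 151.5.
Hole:
Apply the surveyor's formula: 2A = Σ (x_i·y_{i+1} − x_{i+1}·y_i), indices taken mod 4.
Σ = (-2) + (-1) + (3) + (7) = 7
Area = |Σ|/2 = 3.5.
Net area = 151.5 − 3.5 = 148.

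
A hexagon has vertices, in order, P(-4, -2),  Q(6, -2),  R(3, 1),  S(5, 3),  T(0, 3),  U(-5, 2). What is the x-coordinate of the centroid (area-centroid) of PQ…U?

1/14

Apply the surveyor's formula. First the cross-terms c_i = x_i·y_{i+1} − x_{i+1}·y_i:
  20, 12, 4, 15, 15, 18  ⇒  2A = 84, A = 42.
Then Σ (x_i + x_{i+1})·c_i = 18, so x̄ = 18 / (6·42) = 1/14.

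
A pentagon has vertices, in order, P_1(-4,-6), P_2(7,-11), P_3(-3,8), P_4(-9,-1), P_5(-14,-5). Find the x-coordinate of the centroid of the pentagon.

Apply the surveyor's formula. First the cross-terms c_i = x_i·y_{i+1} − x_{i+1}·y_i:
  86, 23, 75, 31, 64  ⇒  2A = 279, A = 139.5.
Then Σ (x_i + x_{i+1})·c_i = -2415, so x̄ = -2415 / (6·139.5) = -805/279.

-805/279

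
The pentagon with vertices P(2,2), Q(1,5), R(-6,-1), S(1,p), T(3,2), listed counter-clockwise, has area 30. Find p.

The doubled signed area Σ (x_i y_{i+1} − x_{i+1} y_i) is linear in p.
With p=0 it equals 42; the coefficient of p is -9 (from the two edges through S).
So -9·p + 42 = 2·30 = 60 ⇒ p = -2.

-2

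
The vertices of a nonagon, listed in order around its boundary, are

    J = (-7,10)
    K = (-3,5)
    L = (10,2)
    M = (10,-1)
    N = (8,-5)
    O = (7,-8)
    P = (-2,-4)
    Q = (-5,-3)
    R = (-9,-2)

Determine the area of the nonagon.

J→K: (-7)(5) − (-3)(10) = -5
K→L: (-3)(2) − (10)(5) = -56
L→M: (10)(-1) − (10)(2) = -30
M→N: (10)(-5) − (8)(-1) = -42
N→O: (8)(-8) − (7)(-5) = -29
O→P: (7)(-4) − (-2)(-8) = -44
P→Q: (-2)(-3) − (-5)(-4) = -14
Q→R: (-5)(-2) − (-9)(-3) = -17
R→J: (-9)(10) − (-7)(-2) = -104
Σ = -341
Area = |Σ|/2 = 170.5.

170.5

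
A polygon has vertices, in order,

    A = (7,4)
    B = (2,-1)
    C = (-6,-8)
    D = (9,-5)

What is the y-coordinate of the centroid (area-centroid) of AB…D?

Apply the shoelace (surveyor's) formula. First the cross-terms c_i = x_i·y_{i+1} − x_{i+1}·y_i:
  -15, -22, 102, 71  ⇒  2A = 136, A = 68.
Then Σ (y_i + y_{i+1})·c_i = -1244, so ȳ = -1244 / (6·68) = -311/102.

-311/102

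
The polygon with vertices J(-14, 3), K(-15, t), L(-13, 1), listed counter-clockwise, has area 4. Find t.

-3

The doubled signed area Σ (x_i y_{i+1} − x_{i+1} y_i) is linear in t.
With t=0 it equals 5; the coefficient of t is -1 (from the two edges through K).
So -1·t + 5 = 2·4 = 8 ⇒ t = -3.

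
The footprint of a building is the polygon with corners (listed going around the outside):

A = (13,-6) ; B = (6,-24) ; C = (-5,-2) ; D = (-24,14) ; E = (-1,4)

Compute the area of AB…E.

327

Apply the surveyor's formula: 2A = Σ (x_i·y_{i+1} − x_{i+1}·y_i), indices taken mod 5.
Σ = (-276) + (-132) + (-118) + (-82) + (-46) = -654
Area = |Σ|/2 = 327.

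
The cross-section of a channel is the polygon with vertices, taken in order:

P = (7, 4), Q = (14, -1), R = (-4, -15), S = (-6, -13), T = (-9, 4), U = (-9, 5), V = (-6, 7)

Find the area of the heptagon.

Apply the shoelace formula: 2A = Σ (x_i·y_{i+1} − x_{i+1}·y_i), indices taken mod 7.
Σ = (-63) + (-214) + (-38) + (-141) + (-9) + (-33) + (-73) = -571
Area = |Σ|/2 = 285.5.

285.5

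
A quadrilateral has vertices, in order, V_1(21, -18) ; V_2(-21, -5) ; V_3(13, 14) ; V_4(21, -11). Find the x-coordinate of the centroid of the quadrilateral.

400/81

Apply the shoelace (surveyor's) formula. First the cross-terms c_i = x_i·y_{i+1} − x_{i+1}·y_i:
  -483, -229, -437, -147  ⇒  2A = -1296, A = -648.
Then Σ (x_i + x_{i+1})·c_i = -19200, so x̄ = -19200 / (6·(-648)) = 400/81.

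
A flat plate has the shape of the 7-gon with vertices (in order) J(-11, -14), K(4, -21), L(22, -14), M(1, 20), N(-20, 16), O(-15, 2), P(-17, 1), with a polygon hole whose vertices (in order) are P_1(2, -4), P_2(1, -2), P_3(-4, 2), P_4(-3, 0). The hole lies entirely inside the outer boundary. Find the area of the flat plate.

Outer boundary:
Apply the surveyor's formula: 2A = Σ (x_i·y_{i+1} − x_{i+1}·y_i), indices taken mod 7.
J→K: (-11)(-21) − (4)(-14) = 287
K→L: (4)(-14) − (22)(-21) = 406
L→M: (22)(20) − (1)(-14) = 454
M→N: (1)(16) − (-20)(20) = 416
N→O: (-20)(2) − (-15)(16) = 200
O→P: (-15)(1) − (-17)(2) = 19
P→J: (-17)(-14) − (-11)(1) = 249
Σ = 2031
Area = |Σ|/2 = 1015.5.
Hole:
Apply the shoelace formula: 2A = Σ (x_i·y_{i+1} − x_{i+1}·y_i), indices taken mod 4.
P_1→P_2: (2)(-2) − (1)(-4) = 0
P_2→P_3: (1)(2) − (-4)(-2) = -6
P_3→P_4: (-4)(0) − (-3)(2) = 6
P_4→P_1: (-3)(-4) − (2)(0) = 12
Σ = 12
Area = |Σ|/2 = 6.
Net area = 1015.5 − 6 = 1009.5.

1009.5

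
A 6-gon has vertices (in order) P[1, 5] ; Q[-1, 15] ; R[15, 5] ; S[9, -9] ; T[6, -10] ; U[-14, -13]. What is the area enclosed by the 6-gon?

350.5

Apply Gauss's area formula: 2A = Σ (x_i·y_{i+1} − x_{i+1}·y_i), indices taken mod 6.
Σ = (20) + (-230) + (-180) + (-36) + (-218) + (-57) = -701
Area = |Σ|/2 = 350.5.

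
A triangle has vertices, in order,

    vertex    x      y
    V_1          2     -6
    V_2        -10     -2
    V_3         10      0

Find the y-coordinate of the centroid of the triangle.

Apply the surveyor's formula. First the cross-terms c_i = x_i·y_{i+1} − x_{i+1}·y_i:
  -64, 20, -60  ⇒  2A = -104, A = -52.
Then Σ (y_i + y_{i+1})·c_i = 832, so ȳ = 832 / (6·(-52)) = -8/3.

-8/3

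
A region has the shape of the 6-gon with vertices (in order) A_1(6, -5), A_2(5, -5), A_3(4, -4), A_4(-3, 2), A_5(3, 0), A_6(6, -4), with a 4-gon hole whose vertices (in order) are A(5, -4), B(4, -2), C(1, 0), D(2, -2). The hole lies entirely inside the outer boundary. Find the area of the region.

Outer boundary:
Cross-terms: -5, 0, -4, -6, -12, -6  ⇒  Σ = -33
Area = |Σ|/2 = 16.5.
Hole:
Apply the shoelace (surveyor's) formula: 2A = Σ (x_i·y_{i+1} − x_{i+1}·y_i), indices taken mod 4.
A→B: (5)(-2) − (4)(-4) = 6
B→C: (4)(0) − (1)(-2) = 2
C→D: (1)(-2) − (2)(0) = -2
D→A: (2)(-4) − (5)(-2) = 2
Σ = 8
Area = |Σ|/2 = 4.
Net area = 16.5 − 4 = 12.5.

12.5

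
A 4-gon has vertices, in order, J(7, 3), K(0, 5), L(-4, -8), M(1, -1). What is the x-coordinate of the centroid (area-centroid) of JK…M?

19/21

Apply the shoelace formula. First the cross-terms c_i = x_i·y_{i+1} − x_{i+1}·y_i:
  35, 20, 12, 10  ⇒  2A = 77, A = 38.5.
Then Σ (x_i + x_{i+1})·c_i = 209, so x̄ = 209 / (6·38.5) = 19/21.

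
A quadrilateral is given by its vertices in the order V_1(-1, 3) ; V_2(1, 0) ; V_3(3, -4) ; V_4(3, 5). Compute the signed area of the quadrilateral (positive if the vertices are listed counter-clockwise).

Cross-terms: -3, -4, 27, 14  ⇒  Σ = 34
Signed area = Σ/2 = 17 (positive ⇒ counter-clockwise traversal).

17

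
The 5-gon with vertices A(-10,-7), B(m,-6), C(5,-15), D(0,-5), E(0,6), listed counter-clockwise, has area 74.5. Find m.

The doubled signed area Σ (x_i y_{i+1} − x_{i+1} y_i) is linear in m.
With m=0 it equals 125; the coefficient of m is -8 (from the two edges through B).
So -8·m + 125 = 2·74.5 = 149 ⇒ m = -3.

-3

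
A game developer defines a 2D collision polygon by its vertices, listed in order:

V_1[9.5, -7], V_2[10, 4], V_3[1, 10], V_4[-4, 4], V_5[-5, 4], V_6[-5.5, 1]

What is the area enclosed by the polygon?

149

Apply the shoelace (surveyor's) formula: 2A = Σ (x_i·y_{i+1} − x_{i+1}·y_i), indices taken mod 6.
Σ = (108) + (96) + (44) + (4) + (17) + (29) = 298
Area = |Σ|/2 = 149.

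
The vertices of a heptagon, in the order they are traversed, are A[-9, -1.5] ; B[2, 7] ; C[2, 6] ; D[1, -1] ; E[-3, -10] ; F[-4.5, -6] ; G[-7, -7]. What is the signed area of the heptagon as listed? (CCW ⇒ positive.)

Apply Gauss's area formula: 2A = Σ (x_i·y_{i+1} − x_{i+1}·y_i), indices taken mod 7.
Σ = (-60) + (-2) + (-8) + (-13) + (-27) + (-10.5) + (-52.5) = -173
Signed area = Σ/2 = -86.5 (negative ⇒ clockwise traversal).

-86.5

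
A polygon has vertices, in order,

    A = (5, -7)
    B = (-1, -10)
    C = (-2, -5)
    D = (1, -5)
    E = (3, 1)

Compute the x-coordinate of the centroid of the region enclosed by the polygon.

114/67

Apply Gauss's area formula. First the cross-terms c_i = x_i·y_{i+1} − x_{i+1}·y_i:
  -57, -15, 15, 16, -26  ⇒  2A = -67, A = -33.5.
Then Σ (x_i + x_{i+1})·c_i = -342, so x̄ = -342 / (6·(-33.5)) = 114/67.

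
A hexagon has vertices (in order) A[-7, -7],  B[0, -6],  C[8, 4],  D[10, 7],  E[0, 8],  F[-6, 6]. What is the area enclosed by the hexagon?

Apply the shoelace (surveyor's) formula: 2A = Σ (x_i·y_{i+1} − x_{i+1}·y_i), indices taken mod 6.
A→B: (-7)(-6) − (0)(-7) = 42
B→C: (0)(4) − (8)(-6) = 48
C→D: (8)(7) − (10)(4) = 16
D→E: (10)(8) − (0)(7) = 80
E→F: (0)(6) − (-6)(8) = 48
F→A: (-6)(-7) − (-7)(6) = 84
Σ = 318
Area = |Σ|/2 = 159.

159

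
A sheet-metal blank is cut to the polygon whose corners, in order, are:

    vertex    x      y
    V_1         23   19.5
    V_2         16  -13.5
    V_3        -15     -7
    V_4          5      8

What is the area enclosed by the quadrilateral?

554.25

Cross-terms: -622.5, -314.5, -85, -86.5  ⇒  Σ = -1108.5
Area = |Σ|/2 = 554.25.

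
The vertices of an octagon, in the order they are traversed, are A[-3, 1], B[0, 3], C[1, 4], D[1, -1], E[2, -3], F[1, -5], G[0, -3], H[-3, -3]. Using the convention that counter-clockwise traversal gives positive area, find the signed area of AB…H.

-24.5

Apply Gauss's area formula: 2A = Σ (x_i·y_{i+1} − x_{i+1}·y_i), indices taken mod 8.
Σ = (-9) + (-3) + (-5) + (-1) + (-7) + (-3) + (-9) + (-12) = -49
Signed area = Σ/2 = -24.5 (negative ⇒ clockwise traversal).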